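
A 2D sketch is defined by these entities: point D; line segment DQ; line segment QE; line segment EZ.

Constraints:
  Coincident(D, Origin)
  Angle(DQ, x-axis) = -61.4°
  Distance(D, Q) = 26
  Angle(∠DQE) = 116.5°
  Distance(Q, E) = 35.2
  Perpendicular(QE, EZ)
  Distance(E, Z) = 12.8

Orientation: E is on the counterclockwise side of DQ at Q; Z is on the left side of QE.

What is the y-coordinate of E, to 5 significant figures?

-21.538

D is at the origin; DQ runs at -61.4° with length 26.0, so Q = 26.0·(cos -61.4°, sin -61.4°) = (12.446, -22.828). ∠DQE = 116.5°, so QE runs at -61.4° + (180° − 116.5°) = 2.1000° from the x-axis; with |QE| = 35.2, E = Q + 35.2·(cos 2.1000°, sin 2.1000°) = (47.622, -21.538). So E.y = -21.538.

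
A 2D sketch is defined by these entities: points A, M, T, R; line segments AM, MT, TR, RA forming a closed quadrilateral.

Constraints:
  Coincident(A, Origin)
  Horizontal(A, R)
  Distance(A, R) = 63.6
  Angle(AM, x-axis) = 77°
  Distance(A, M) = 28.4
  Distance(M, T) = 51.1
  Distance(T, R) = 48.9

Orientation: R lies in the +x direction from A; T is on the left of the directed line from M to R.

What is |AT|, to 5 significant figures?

71.642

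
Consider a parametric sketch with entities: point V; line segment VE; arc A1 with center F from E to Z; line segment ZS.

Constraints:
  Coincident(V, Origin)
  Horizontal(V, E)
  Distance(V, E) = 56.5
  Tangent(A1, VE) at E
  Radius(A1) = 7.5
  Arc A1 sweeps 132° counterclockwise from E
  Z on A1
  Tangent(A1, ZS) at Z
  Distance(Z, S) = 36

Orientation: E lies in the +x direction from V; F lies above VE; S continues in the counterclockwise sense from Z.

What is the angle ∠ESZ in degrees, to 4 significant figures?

16.76°

V is at the origin; VE is horizontal with |VE| = 56.5 and E on the +x side, so E = (56.50, 0.000). A1 meets VE tangentially, so FE is at right angles to VE, so F = E + (0, 7.5) = (56.50, 7.500). On A1, E sits at bearing -90° from F; a 132° counterclockwise sweep puts Z at bearing 42°, so Z = F + 7.5·(cos 42°, sin 42°) = (62.07, 12.52). The tangent condition forces FZ to be normal to ZS, so ZS runs along (−sin 42°, cos 42°); with |ZS| = 36.0, S = (37.98, 39.27). Then cos ∠ESZ = SE·SZ / (|SE||SZ|), giving 16.76°.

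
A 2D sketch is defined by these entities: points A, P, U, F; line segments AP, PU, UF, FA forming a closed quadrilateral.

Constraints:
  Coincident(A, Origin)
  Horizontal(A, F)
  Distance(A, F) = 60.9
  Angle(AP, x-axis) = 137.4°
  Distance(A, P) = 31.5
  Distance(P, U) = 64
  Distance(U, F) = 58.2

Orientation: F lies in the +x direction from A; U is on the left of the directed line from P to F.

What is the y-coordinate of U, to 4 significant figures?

51.28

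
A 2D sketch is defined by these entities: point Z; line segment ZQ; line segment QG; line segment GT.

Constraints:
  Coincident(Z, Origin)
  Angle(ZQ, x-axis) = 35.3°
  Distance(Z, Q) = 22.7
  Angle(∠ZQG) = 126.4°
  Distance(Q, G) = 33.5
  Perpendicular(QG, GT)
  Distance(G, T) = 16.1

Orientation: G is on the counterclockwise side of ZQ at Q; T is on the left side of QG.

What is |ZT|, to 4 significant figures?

47.02

Z is at the origin; ZQ runs at 35.3° with length 22.7, so Q = 22.7·(cos 35.3°, sin 35.3°) = (18.53, 13.12). ∠ZQG = 126.4°, so QG runs at 35.3° + (180° − 126.4°) = 88.90° from the x-axis; with |QG| = 33.5, G = Q + 33.5·(cos 88.90°, sin 88.90°) = (19.17, 46.61). QG is perpendicular to GT; with |GT| = 16.1 on the left of QG, T = G + 16.1·(-0.9998, 0.01920) = (3.072, 46.92). Then |ZT| = |T − Z| = 47.02.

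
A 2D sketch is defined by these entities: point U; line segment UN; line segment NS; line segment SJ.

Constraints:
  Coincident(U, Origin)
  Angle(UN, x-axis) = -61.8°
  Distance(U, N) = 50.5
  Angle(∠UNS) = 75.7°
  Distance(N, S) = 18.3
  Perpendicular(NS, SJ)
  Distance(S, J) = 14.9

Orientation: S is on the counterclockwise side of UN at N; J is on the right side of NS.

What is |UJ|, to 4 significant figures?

64.10

U is at the origin; UN runs at -61.8° with length 50.5, so N = 50.5·(cos -61.8°, sin -61.8°) = (23.86, -44.51). ∠UNS = 75.7°, so NS runs at -61.8° + (180° − 75.7°) = 42.50° from the x-axis; with |NS| = 18.3, S = N + 18.3·(cos 42.50°, sin 42.50°) = (37.36, -32.14). NS is perpendicular to SJ; with |SJ| = 14.9 on the right of NS, J = S + 14.9·(0.6756, -0.7373) = (47.42, -43.13). Then |UJ| = |J − U| = 64.10.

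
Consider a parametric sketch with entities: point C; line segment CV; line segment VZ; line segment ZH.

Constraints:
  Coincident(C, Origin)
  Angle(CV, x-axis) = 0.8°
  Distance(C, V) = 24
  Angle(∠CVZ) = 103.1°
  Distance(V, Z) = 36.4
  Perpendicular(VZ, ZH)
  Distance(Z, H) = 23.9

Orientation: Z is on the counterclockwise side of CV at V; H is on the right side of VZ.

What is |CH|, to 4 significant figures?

63.13

C is at the origin; CV runs at 0.8° with length 24.0, so V = 24.0·(cos 0.8°, sin 0.8°) = (24.00, 0.3351). ∠CVZ = 103.1°, so VZ runs at 0.8° + (180° − 103.1°) = 77.70° from the x-axis; with |VZ| = 36.4, Z = V + 36.4·(cos 77.70°, sin 77.70°) = (31.75, 35.90). The perpendicularity gives ZH at right angles to VZ; with |ZH| = 23.9 on the right of VZ, H = Z + 23.9·(0.9770, -0.2130) = (55.10, 30.81). Then |CH| = |H − C| = 63.13.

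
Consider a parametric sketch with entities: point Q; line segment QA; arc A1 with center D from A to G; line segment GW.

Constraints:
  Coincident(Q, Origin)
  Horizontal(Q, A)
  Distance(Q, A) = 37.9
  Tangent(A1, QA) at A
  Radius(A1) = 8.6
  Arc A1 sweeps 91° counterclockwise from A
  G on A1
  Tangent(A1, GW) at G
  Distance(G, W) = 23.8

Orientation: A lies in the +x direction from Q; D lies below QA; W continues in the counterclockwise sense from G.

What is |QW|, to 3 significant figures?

44.1

On A1, A sits at bearing 90° from D; a 91° counterclockwise sweep puts G at bearing 181°, so G = D + 8.6·(cos 181°, sin 181°) = (29.3, -8.75). The tangent condition forces DG to be normal to GW, so GW runs along (−sin 181°, cos 181°); with |GW| = 23.8, W = (29.7, -32.5). Then |QW| = |W − Q| = 44.1.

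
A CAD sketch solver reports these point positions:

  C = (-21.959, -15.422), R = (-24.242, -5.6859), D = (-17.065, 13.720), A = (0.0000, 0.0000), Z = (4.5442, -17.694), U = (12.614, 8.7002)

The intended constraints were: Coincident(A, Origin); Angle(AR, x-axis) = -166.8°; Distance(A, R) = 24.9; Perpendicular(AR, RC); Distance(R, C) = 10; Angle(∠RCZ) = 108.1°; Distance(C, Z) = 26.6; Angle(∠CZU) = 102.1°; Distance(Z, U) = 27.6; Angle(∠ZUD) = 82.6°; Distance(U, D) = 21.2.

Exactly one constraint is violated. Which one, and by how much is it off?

Distance(U, D) = 21.2 — off by 8.90.

A = (0.00, 0.00) ✓; AR at -166.8° ✓; |AR| = 24.90 ✓; ∠(AR, RC) = 90.00° ✓; |RC| = 10.00 ✓; ∠RCZ = 108.1° ✓; |CZ| = 26.60 ✓; ∠CZU = 102.1° ✓; |ZU| = 27.60 ✓; ∠ZUD = 82.60° ✓; |UD| = 30.10 ✗.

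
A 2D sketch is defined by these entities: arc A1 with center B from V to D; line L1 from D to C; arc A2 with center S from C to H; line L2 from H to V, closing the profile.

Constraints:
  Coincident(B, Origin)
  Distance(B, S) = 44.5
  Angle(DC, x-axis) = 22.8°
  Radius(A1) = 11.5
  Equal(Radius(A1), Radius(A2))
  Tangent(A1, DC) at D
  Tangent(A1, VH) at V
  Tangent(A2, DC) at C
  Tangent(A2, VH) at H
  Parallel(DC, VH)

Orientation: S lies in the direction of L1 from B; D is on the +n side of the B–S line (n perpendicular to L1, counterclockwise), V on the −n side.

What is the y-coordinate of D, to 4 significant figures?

10.60

The slot axis is L1's direction at 22.8°, so u = (cos 22.8°, sin 22.8°) = (0.9219, 0.3875) and n = (−sin 22.8°, cos 22.8°) = (-0.3875, 0.9219). B is at the origin and S lies 44.5 along u from B, so S = 44.5·u = (41.02, 17.24). Tangency of A1 to both parallel lines with radius 11.5 puts D and V at B ± 11.5·n: D = (-4.456, 10.60), V = (4.456, -10.60). So D.y = 10.60.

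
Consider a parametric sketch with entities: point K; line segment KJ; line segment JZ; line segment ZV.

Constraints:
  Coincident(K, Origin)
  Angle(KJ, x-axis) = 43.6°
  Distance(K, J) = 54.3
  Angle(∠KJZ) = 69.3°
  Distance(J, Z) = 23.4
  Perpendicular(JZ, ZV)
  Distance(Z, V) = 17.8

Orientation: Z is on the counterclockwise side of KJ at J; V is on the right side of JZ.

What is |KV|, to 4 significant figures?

68.72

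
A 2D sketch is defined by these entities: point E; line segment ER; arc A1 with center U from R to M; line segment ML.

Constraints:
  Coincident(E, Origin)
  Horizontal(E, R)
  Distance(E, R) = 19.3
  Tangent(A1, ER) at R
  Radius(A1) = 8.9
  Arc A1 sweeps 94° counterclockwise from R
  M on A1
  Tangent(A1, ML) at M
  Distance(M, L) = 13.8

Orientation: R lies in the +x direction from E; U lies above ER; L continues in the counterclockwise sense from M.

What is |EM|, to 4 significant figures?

29.74

Since A1 is tangent to ER there, UR ⟂ ER, so U = R + (0, 8.9) = (19.30, 8.900). On A1, R sits at bearing -90° from U; a 94° counterclockwise sweep puts M at bearing 4°, so M = U + 8.9·(cos 4°, sin 4°) = (28.18, 9.521). Then |EM| = |M − E| = 29.74.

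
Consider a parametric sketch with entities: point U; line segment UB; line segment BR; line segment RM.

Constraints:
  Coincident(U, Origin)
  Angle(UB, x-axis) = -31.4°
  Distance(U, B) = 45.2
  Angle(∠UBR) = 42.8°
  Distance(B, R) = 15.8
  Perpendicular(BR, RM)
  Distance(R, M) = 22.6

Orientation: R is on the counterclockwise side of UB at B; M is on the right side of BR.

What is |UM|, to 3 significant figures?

56.1

U is at the origin; UB runs at -31.4° with length 45.2, so B = 45.2·(cos -31.4°, sin -31.4°) = (38.6, -23.5). ∠UBR = 42.8°, so BR runs at -31.4° + (180° − 42.8°) = 106° from the x-axis; with |BR| = 15.8, R = B + 15.8·(cos 106°, sin 106°) = (34.3, -8.35). BR ⟂ RM; with |RM| = 22.6 on the right of BR, M = R + 22.6·(0.962, 0.272) = (56.0, -2.19). Then |UM| = |M − U| = 56.1.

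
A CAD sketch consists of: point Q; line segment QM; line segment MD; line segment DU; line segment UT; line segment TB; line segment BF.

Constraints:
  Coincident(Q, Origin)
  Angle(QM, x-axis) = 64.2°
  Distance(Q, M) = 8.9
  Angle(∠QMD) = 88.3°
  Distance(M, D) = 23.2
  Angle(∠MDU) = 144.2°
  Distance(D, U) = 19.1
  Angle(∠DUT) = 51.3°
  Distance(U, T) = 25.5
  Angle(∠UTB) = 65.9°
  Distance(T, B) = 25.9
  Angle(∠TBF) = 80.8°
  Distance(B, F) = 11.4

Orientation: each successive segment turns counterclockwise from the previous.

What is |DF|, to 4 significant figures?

6.999

∠UTB = 65.9° gives TB at 74.50° from the x-axis; with |TB| = 25.9, B = (-9.438, 22.32). ∠TBF = 80.8° gives BF at 173.7° from the x-axis; with |BF| = 11.4, F = (-20.77, 23.57). Then |DF| = |F − D| = 6.999.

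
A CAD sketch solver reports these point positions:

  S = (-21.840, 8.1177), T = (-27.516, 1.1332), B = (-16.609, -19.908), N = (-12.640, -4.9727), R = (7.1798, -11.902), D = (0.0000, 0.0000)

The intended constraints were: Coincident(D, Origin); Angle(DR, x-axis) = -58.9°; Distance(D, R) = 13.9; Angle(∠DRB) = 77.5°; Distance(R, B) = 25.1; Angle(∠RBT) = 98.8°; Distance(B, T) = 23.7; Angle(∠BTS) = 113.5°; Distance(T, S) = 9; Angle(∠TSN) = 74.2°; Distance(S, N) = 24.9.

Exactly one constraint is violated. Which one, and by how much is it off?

Distance(S, N) = 24.9 — off by 8.90.

D = (0.00, 0.00) ✓; DR at -58.90° ✓; |DR| = 13.90 ✓; ∠DRB = 77.50° ✓; |RB| = 25.10 ✓; ∠RBT = 98.80° ✓; |BT| = 23.70 ✓; ∠BTS = 113.5° ✓; |TS| = 9.000 ✓; ∠TSN = 74.20° ✓; |SN| = 16.00 ✗.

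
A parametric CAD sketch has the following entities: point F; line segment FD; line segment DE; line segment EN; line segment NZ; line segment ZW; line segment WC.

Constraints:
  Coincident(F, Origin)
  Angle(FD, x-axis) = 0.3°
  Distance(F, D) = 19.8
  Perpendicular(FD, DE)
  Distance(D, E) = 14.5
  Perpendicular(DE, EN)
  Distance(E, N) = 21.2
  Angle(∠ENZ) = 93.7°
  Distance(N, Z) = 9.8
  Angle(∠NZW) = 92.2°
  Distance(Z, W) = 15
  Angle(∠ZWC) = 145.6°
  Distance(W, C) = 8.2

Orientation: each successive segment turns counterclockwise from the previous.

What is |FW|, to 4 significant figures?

13.27

∠ENZ = 93.7° gives NZ at -93.40° from the x-axis; with |NZ| = 9.8, Z = (-2.057, 4.710). ∠NZW = 92.2° gives ZW at -5.600° from the x-axis; with |ZW| = 15.0, W = (12.87, 3.246). Then |FW| = |W − F| = 13.27.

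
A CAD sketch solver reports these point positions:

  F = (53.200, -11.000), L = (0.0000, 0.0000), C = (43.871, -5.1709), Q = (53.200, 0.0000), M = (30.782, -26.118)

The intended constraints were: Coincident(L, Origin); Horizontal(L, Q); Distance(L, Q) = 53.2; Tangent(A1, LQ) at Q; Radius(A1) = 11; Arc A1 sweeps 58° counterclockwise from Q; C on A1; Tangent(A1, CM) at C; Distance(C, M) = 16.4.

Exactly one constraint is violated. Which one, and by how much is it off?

Distance(C, M) = 16.4 — off by 8.30.

L = (0.00, 0.00) ✓; L.y = 0.00, Q.y = 0.00 ✓; |LQ| = 53.20 ✓; ∠(FQ, QL) = 90.00° ✓; |FQ| = 11.00 ✓; bearing(F→C) − bearing(F→Q) = 58.00° ✓; |FC| = 11.00 ✓; ∠(FC, CM) = 90.00° ✓; |CM| = 24.70 ✗.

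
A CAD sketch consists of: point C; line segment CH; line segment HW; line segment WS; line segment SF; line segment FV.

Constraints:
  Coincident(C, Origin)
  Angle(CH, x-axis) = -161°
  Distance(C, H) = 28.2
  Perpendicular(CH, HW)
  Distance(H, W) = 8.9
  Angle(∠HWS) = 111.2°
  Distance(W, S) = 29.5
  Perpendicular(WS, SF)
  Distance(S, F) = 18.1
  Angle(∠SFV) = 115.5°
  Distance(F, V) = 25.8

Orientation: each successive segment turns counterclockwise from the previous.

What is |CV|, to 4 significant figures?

19.97

WS is perpendicular to SF, so SF runs at 87.80°; with |SF| = 18.1, F = (6.407, -0.6419). ∠SFV = 115.5° gives FV at 152.3° from the x-axis; with |FV| = 25.8, V = (-16.44, 11.35). Then |CV| = |V − C| = 19.97.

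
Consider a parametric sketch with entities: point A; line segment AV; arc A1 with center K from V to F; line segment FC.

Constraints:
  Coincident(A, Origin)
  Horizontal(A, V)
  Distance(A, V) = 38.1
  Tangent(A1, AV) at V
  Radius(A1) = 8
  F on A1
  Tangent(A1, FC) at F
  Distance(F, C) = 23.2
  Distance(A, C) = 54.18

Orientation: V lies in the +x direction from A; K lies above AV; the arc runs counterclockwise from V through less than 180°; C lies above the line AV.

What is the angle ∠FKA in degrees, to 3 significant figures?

174°

Checks: A = (0.00, 0.00) ✓; |KF| = 8.000 ✓; ∠(KF, FC) = 90.00° ✓; |FC| = 23.20 ✓; |AC| = 54.18 ✓.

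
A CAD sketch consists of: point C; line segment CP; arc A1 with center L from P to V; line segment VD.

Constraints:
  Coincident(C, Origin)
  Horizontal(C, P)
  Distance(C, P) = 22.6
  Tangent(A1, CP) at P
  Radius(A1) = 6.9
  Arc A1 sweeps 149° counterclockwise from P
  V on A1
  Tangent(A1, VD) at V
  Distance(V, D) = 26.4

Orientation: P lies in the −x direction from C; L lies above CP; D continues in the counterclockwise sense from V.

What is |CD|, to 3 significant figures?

49.3

C is at the origin; C and P share the same y with |CP| = 22.6 and P on the −x side, so P = (-22.6, 0.00). Since A1 is tangent to CP there, LP ⟂ CP, so L = P + (0, 6.9) = (-22.6, 6.90). On A1, P sits at bearing -90° from L; a 149° counterclockwise sweep puts V at bearing 59°, so V = L + 6.9·(cos 59°, sin 59°) = (-19.0, 12.8). The tangent condition forces LV to be normal to VD, so VD runs along (−sin 59°, cos 59°); with |VD| = 26.4, D = (-41.7, 26.4). Then |CD| = |D − C| = 49.3.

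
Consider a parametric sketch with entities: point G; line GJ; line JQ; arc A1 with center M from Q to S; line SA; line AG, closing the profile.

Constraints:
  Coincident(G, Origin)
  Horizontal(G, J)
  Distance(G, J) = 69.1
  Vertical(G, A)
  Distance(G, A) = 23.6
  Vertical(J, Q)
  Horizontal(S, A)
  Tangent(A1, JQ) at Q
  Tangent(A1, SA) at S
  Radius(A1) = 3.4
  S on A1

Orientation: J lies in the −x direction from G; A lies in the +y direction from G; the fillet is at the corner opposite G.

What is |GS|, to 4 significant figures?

69.81

The virtual corner opposite G is at (-69.10, 23.60). A1 meets JQ tangentially, so MQ is at right angles to JQ and tangency of A1 to SA means the radius MS is perpendicular to SA, with radius 3.4, so the center M sits 3.4 in from both sides at M = (-65.70, 20.20). That places the tangent points at Q = (-69.10, 20.20) on JQ and S = (-65.70, 23.60) on SA. Then |GS| = |S − G| = 69.81.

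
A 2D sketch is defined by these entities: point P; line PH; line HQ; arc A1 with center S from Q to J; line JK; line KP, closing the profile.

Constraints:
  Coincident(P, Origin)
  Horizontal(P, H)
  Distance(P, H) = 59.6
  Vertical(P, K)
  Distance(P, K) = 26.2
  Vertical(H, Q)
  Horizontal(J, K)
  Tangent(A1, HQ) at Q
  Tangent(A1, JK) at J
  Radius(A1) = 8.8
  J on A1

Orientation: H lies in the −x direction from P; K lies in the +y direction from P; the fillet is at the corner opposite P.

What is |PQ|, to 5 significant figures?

62.088

P is at the origin; PH is horizontal with |PH| = 59.6 and H on the −x side, so H = (-59.600, 0.0000). PK is vertical with |PK| = 26.2 and K on the +y side, so K = (0.0000, 26.200). The virtual corner opposite P is at (-59.600, 26.200). A1 meets HQ tangentially, so SQ is at right angles to HQ and A1 meets JK tangentially, so SJ is at right angles to JK, with radius 8.8, so the center S sits 8.8 in from both sides at S = (-50.800, 17.400). That places the tangent points at Q = (-59.600, 17.400) on HQ and J = (-50.800, 26.200) on JK. Then |PQ| = |Q − P| = 62.088.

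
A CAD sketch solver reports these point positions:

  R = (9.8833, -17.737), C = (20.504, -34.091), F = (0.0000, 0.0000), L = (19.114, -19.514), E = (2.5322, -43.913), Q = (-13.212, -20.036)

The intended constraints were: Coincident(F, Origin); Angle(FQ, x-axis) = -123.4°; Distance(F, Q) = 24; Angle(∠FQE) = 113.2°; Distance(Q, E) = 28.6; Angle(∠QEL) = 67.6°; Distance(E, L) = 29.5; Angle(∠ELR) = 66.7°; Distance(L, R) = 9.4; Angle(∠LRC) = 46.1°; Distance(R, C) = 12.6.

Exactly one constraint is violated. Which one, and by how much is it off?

Distance(R, C) = 12.6 — off by 6.90.

F = (0.00, 0.00) ✓; FQ at -123.4° ✓; |FQ| = 24.00 ✓; ∠FQE = 113.2° ✓; |QE| = 28.60 ✓; ∠QEL = 67.60° ✓; |EL| = 29.50 ✓; ∠ELR = 66.70° ✓; |LR| = 9.400 ✓; ∠LRC = 46.10° ✓; |RC| = 19.50 ✗.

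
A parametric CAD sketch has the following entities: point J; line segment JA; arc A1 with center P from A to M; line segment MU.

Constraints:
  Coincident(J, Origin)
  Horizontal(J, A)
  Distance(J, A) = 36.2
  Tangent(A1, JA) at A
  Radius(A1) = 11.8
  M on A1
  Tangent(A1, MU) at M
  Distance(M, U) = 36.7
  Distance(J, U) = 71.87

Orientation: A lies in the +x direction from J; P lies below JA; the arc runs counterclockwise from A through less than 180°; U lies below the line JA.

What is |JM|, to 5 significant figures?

35.232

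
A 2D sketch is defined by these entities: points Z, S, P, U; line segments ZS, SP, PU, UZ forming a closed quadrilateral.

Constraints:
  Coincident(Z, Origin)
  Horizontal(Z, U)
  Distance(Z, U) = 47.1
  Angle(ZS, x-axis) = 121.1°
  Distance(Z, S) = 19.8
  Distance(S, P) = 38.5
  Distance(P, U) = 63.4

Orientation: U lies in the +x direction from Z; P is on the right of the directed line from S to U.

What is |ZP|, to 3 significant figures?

24.9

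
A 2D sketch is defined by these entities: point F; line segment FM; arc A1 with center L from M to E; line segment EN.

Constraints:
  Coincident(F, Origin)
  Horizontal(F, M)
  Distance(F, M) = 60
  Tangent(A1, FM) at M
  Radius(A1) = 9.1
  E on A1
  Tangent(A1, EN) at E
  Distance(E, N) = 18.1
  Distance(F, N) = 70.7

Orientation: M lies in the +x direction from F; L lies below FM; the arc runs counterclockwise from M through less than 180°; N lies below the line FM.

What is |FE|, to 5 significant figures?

55.053

F is at the origin; FM is horizontal with |FM| = 60.0 and M on the +x side, so M = (60.000, 0.0000). Since A1 is tangent to FM there, LM ⟂ FM, so L = M + (0, -9.1) = (60.000, -9.1000). Since LE ⟂ EN (tangency), |LN| = √(9.1² + 18.1²) = 20.259 regardless of where E sits on A1. So N lies on both circle(F, 70.7) and circle(L, 20.259); the below-FM intersection is N = (64.550, -28.841). E is the foot of the tangent from N: E = (52.995, -14.909).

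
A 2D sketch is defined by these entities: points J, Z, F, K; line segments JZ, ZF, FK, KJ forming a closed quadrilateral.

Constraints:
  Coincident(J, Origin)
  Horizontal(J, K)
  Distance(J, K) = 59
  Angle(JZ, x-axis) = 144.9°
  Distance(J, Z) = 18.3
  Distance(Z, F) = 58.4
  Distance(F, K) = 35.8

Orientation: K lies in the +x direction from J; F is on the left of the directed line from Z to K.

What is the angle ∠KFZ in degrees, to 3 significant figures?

102°

J is at the origin; J and K share the same y with |JK| = 59.0 and K in +x, so K = (59.0, 0). JZ runs at 144.9° with |JZ| = 18.3, so Z = (-15.0, 10.5). F is determined by |ZF| = 58.4 and |FK| = 35.8 together: it lies at the intersection of circle(Z, 58.4) and circle(K, 35.8). With |ZK| = 74.7, the foot of the radical line on ZK is 51.6 from Z and the perpendicular offset is √(58.4² − 51.6²) = 27.3. Taking the left-of-ZK solution: F = (40.0, 30.3).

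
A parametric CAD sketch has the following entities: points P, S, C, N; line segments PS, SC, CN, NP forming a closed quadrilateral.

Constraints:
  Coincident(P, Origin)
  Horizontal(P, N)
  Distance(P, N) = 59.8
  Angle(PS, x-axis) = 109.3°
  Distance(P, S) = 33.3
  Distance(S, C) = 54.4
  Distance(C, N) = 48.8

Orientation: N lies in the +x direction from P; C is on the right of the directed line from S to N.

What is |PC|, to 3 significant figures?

21.9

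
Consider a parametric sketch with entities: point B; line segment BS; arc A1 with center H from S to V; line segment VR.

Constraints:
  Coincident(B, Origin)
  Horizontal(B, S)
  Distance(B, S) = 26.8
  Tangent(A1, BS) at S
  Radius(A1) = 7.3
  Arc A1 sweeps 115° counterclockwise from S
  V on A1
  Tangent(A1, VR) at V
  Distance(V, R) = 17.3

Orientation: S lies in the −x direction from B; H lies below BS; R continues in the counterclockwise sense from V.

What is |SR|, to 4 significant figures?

26.07

B is at the origin; B and S share the same y with |BS| = 26.8 and S on the −x side, so S = (-26.80, 0.000). Tangency of A1 to BS means the radius HS is perpendicular to BS, so H = S + (0, -7.3) = (-26.80, -7.300). On A1, S sits at bearing 90° from H; a 115° counterclockwise sweep puts V at bearing 205°, so V = H + 7.3·(cos 205°, sin 205°) = (-33.42, -10.39). The tangent condition forces HV to be normal to VR, so VR runs along (−sin 205°, cos 205°); with |VR| = 17.3, R = (-26.10, -26.06). Then |SR| = |R − S| = 26.07.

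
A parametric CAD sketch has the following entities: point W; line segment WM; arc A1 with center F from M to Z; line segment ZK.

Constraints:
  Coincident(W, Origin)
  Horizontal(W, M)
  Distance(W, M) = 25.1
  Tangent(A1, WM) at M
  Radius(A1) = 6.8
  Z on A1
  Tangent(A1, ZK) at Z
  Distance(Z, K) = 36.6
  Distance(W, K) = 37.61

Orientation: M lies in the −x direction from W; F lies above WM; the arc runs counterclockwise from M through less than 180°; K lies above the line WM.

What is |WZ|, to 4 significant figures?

19.32

W is at the origin; WM is horizontal with |WM| = 25.1 and M on the −x side, so M = (-25.10, 0.000). The tangent condition forces FM to be normal to WM, so F = M + (0, 6.8) = (-25.10, 6.800). Since FZ ⟂ ZK (tangency), |FK| = √(6.8² + 36.6²) = 37.23 regardless of where Z sits on A1. So K lies on both circle(W, 37.61) and circle(F, 37.23); the above-WM intersection is K = (-3.909, 37.41). Z is the foot of the tangent from K: Z = (-18.90, 4.016).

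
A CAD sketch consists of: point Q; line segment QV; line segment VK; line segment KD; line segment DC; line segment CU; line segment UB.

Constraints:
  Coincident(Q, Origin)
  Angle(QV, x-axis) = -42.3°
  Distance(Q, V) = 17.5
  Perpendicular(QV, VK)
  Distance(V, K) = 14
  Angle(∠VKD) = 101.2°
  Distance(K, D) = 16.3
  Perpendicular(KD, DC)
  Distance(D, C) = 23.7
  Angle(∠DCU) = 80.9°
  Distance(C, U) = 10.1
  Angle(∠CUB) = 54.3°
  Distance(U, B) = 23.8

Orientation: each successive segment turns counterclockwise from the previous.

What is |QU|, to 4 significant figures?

9.521

Q is at the origin; QV runs at -42.3° with length 17.5, so V = (12.94, -11.78). The perpendicularity gives VK at right angles to QV, so VK runs at 47.70°; with |VK| = 14.0, K = (22.37, -1.423). ∠VKD = 101.2° gives KD at 126.5° from the x-axis; with |KD| = 16.3, D = (12.67, 11.68). KD ⟂ DC, so DC runs at -143.5°; with |DC| = 23.7, C = (-6.381, -2.417). ∠DCU = 80.9° gives CU at -44.40° from the x-axis; with |CU| = 10.1, U = (0.8349, -9.484). Then |QU| = |U − Q| = 9.521.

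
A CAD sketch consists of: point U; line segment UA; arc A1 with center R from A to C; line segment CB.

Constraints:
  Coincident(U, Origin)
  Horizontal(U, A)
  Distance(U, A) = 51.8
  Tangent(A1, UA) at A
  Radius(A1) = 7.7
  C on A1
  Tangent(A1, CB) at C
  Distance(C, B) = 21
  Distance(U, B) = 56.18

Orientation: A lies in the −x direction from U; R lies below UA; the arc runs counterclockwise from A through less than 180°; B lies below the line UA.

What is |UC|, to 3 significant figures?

59.6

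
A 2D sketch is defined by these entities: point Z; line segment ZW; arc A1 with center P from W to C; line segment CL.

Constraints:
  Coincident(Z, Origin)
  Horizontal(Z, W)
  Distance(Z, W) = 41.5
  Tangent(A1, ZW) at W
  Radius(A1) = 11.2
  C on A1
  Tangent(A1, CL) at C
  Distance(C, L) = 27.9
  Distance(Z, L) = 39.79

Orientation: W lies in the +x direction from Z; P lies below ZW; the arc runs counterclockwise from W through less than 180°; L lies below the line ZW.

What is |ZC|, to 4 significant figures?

31.84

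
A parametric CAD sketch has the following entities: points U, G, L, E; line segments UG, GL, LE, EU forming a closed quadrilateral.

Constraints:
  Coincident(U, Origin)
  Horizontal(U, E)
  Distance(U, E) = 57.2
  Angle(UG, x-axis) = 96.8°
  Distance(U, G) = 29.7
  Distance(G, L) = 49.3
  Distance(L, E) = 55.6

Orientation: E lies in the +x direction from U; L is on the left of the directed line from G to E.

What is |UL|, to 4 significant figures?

66.22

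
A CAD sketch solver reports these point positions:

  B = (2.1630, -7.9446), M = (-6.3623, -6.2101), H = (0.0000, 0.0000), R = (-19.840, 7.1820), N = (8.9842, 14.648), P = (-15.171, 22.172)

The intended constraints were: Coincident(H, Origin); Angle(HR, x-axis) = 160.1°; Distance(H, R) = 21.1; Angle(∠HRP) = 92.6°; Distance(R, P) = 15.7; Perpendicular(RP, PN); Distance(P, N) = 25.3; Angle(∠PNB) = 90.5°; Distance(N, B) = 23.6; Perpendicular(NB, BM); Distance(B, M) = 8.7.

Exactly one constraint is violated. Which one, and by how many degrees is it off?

Perpendicular(NB, BM) — off by 5.30°.

H = (0.00, 0.00) ✓; HR at 160.1° ✓; |HR| = 21.10 ✓; ∠HRP = 92.60° ✓; |RP| = 15.70 ✓; ∠(RP, PN) = 90.00° ✓; |PN| = 25.30 ✓; ∠PNB = 90.50° ✓; |NB| = 23.60 ✓; ∠(NB, BM) = 84.70° ✗; |BM| = 8.700 ✓.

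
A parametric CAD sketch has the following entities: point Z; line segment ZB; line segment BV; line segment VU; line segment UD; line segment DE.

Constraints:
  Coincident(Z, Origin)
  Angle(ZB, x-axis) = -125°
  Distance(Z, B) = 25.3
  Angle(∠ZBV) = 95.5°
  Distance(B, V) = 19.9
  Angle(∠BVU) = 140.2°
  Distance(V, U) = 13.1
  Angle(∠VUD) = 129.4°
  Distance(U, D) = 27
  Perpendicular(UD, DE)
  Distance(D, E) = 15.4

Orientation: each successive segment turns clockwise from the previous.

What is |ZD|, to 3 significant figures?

33.8

Z is at the origin; ZB runs at -125.0° with length 25.3, so B = (-14.5, -20.7). ∠ZBV = 95.5° gives BV at 150° from the x-axis; with |BV| = 19.9, V = (-31.8, -10.9). ∠BVU = 140.2° gives VU at 111° from the x-axis; with |VU| = 13.1, U = (-36.5, 1.33). ∠VUD = 129.4° gives UD at 60.1° from the x-axis; with |UD| = 27.0, D = (-23.0, 24.7). Then |ZD| = |D − Z| = 33.8.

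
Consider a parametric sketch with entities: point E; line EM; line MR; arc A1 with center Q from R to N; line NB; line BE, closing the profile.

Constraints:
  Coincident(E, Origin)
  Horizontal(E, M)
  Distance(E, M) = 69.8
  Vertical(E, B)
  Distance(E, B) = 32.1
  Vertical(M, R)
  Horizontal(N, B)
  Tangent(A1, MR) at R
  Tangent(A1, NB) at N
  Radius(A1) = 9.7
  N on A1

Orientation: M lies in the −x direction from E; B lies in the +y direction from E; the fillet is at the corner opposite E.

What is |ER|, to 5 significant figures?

73.306

E is at the origin; EM is horizontal with |EM| = 69.8 and M on the −x side, so M = (-69.800, 0.0000). EB is vertical with |EB| = 32.1 and B on the +y side, so B = (0.0000, 32.100). The virtual corner opposite E is at (-69.800, 32.100). Tangency of A1 to MR means the radius QR is perpendicular to MR and A1 meets NB tangentially, so QN is at right angles to NB, with radius 9.7, so the center Q sits 9.7 in from both sides at Q = (-60.100, 22.400). That places the tangent points at R = (-69.800, 22.400) on MR and N = (-60.100, 32.100) on NB. Then |ER| = |R − E| = 73.306.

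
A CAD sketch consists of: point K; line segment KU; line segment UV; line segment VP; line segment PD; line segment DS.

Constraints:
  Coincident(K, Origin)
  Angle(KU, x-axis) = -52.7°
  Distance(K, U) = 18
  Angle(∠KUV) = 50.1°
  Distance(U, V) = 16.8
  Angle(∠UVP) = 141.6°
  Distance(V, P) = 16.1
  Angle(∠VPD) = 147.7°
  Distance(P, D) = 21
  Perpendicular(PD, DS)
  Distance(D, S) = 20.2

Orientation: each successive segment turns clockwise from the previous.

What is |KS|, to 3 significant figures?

23.4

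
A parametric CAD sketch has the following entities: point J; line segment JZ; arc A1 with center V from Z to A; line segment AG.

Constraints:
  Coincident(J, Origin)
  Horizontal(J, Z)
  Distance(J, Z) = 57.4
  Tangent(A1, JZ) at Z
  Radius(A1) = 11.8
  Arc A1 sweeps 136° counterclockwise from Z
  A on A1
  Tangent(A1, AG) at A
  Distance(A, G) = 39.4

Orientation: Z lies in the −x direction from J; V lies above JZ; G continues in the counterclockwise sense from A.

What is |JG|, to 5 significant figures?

91.019

On A1, Z sits at bearing -90° from V; a 136° counterclockwise sweep puts A at bearing 46°, so A = V + 11.8·(cos 46°, sin 46°) = (-49.203, 20.288). Since A1 is tangent to AG there, VA ⟂ AG, so AG runs along (−sin 46°, cos 46°); with |AG| = 39.4, G = (-77.545, 47.658). Then |JG| = |G − J| = 91.019.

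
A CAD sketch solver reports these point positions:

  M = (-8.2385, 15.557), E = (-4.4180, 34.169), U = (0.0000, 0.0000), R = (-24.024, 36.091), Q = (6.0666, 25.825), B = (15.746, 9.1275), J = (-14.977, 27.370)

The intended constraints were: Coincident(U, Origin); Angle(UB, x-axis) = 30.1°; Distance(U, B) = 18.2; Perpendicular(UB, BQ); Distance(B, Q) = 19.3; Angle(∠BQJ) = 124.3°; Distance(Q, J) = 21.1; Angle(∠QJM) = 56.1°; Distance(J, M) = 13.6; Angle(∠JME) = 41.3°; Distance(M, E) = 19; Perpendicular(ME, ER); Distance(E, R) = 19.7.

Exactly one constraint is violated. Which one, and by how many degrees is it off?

Perpendicular(ME, ER) — off by 6.00°.

U = (0.00, 0.00) ✓; UB at 30.10° ✓; |UB| = 18.20 ✓; ∠(UB, BQ) = 90.00° ✓; |BQ| = 19.30 ✓; ∠BQJ = 124.3° ✓; |QJ| = 21.10 ✓; ∠QJM = 56.10° ✓; |JM| = 13.60 ✓; ∠JME = 41.30° ✓; |ME| = 19.00 ✓; ∠(ME, ER) = 96.00° ✗; |ER| = 19.70 ✓.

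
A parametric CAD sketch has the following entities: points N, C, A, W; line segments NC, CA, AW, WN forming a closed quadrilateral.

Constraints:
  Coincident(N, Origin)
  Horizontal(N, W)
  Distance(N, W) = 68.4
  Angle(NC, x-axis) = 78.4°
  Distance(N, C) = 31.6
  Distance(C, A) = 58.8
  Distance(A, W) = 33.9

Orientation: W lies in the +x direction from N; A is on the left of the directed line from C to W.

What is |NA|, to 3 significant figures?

73.3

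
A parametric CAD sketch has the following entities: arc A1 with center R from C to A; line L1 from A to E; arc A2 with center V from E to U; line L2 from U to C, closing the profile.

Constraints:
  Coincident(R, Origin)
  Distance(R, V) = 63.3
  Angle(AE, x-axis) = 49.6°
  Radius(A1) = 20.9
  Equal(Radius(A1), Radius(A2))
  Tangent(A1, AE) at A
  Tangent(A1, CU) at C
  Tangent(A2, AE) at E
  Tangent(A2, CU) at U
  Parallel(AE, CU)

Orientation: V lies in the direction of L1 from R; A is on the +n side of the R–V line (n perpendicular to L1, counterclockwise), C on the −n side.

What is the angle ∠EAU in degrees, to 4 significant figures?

33.44°

The slot axis is L1's direction at 49.6°, so u = (cos 49.6°, sin 49.6°) = (0.6481, 0.7615) and n = (−sin 49.6°, cos 49.6°) = (-0.7615, 0.6481). R is at the origin and V lies 63.3 along u from R, so V = 63.3·u = (41.03, 48.21). Tangency of A1 to both parallel lines with radius 20.9 puts A and C at R ± 20.9·n: A = (-15.92, 13.55), C = (15.92, -13.55). Equal radii place E and U the same way about V: E = V + 20.9·n = (25.11, 61.75), U = V − 20.9·n = (56.94, 34.66). Then cos ∠EAU = AE·AU / (|AE||AU|), giving 33.44°.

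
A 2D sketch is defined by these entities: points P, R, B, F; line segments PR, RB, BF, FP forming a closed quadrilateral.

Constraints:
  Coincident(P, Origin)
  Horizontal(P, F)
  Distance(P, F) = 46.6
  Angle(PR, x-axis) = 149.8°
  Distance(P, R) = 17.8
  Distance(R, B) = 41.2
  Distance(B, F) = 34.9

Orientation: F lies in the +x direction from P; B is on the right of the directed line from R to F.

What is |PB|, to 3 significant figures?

23.8

Checks: |RB| = 41.20 ✓; |BF| = 34.90 ✓.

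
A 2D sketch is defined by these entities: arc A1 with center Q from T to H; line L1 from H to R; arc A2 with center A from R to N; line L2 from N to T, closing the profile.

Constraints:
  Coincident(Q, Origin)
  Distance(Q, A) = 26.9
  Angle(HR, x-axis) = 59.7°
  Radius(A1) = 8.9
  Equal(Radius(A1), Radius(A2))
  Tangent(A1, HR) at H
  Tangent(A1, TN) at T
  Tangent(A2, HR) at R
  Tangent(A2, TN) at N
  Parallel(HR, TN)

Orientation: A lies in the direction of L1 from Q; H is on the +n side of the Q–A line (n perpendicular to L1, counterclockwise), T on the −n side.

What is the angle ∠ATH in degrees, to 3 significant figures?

71.7°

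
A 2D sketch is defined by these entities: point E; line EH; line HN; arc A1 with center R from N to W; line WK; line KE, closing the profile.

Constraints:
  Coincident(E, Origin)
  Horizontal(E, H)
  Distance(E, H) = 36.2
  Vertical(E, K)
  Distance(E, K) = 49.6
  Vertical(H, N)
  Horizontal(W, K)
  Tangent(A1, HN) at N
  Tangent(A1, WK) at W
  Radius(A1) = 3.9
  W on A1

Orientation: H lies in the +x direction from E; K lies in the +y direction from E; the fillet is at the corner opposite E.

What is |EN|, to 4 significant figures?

58.30

E is at the origin; E and H share the same y with |EH| = 36.2 and H on the +x side, so H = (36.20, 0.000). EK is vertical with |EK| = 49.6 and K on the +y side, so K = (0.000, 49.60). The virtual corner opposite E is at (36.20, 49.60). Tangency of A1 to HN means the radius RN is perpendicular to HN and A1 meets WK tangentially, so RW is at right angles to WK, with radius 3.9, so the center R sits 3.9 in from both sides at R = (32.30, 45.70). That places the tangent points at N = (36.20, 45.70) on HN and W = (32.30, 49.60) on WK. Then |EN| = |N − E| = 58.30.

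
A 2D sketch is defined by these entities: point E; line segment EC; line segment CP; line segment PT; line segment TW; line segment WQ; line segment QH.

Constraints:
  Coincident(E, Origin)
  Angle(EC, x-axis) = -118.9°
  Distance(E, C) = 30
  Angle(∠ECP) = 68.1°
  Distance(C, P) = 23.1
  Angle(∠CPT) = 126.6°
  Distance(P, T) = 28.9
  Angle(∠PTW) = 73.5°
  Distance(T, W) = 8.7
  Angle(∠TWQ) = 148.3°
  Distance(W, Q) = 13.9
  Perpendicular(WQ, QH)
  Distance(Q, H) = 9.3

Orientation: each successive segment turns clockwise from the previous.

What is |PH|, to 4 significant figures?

14.54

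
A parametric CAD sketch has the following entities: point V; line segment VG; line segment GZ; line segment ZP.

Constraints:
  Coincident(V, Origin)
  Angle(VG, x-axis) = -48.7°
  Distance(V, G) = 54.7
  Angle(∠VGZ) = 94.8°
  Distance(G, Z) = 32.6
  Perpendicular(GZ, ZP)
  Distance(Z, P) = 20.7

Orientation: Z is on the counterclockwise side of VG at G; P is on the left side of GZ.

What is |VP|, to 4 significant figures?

50.25

V is at the origin; VG runs at -48.7° with length 54.7, so G = 54.7·(cos -48.7°, sin -48.7°) = (36.10, -41.09). ∠VGZ = 94.8°, so GZ runs at -48.7° + (180° − 94.8°) = 36.50° from the x-axis; with |GZ| = 32.6, Z = G + 32.6·(cos 36.50°, sin 36.50°) = (62.31, -21.70). GZ is perpendicular to ZP; with |ZP| = 20.7 on the left of GZ, P = Z + 20.7·(-0.5948, 0.8039) = (49.99, -5.063). Then |VP| = |P − V| = 50.25.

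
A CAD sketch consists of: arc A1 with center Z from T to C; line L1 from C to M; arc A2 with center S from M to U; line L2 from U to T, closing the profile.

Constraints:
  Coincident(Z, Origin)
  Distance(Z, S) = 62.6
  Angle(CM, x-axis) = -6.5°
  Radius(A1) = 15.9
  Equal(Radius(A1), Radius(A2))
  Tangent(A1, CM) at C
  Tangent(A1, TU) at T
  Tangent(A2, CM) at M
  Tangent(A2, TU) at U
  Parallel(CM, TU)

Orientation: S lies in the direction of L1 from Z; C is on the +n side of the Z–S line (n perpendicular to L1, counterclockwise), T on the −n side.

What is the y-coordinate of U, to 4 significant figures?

-22.88

The slot axis is L1's direction at -6.5°, so u = (cos -6.5°, sin -6.5°) = (0.9936, -0.1132) and n = (−sin -6.5°, cos -6.5°) = (0.1132, 0.9936). Z is at the origin and S lies 62.6 along u from Z, so S = 62.6·u = (62.20, -7.087). Tangency of A1 to both parallel lines with radius 15.9 puts C and T at Z ± 15.9·n: C = (1.800, 15.80), T = (-1.800, -15.80). Equal radii place M and U the same way about S: M = S + 15.9·n = (64.00, 8.711), U = S − 15.9·n = (60.40, -22.88). So U.y = -22.88.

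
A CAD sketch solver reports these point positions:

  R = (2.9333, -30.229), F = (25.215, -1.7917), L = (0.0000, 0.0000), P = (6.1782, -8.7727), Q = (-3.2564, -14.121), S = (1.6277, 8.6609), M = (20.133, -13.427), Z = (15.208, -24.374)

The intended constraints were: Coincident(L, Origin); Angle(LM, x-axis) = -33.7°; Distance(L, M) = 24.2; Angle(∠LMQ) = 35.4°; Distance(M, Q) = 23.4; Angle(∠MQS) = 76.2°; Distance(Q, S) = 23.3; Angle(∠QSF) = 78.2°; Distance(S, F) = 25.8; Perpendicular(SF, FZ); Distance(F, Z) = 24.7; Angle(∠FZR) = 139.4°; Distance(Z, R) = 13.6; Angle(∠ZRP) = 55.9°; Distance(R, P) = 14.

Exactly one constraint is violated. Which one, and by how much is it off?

Distance(R, P) = 14 — off by 7.70.

L = (0.00, 0.00) ✓; LM at -33.70° ✓; |LM| = 24.20 ✓; ∠LMQ = 35.40° ✓; |MQ| = 23.40 ✓; ∠MQS = 76.20° ✓; |QS| = 23.30 ✓; ∠QSF = 78.20° ✓; |SF| = 25.80 ✓; ∠(SF, FZ) = 90.00° ✓; |FZ| = 24.70 ✓; ∠FZR = 139.4° ✓; |ZR| = 13.60 ✓; ∠ZRP = 55.90° ✓; |RP| = 21.70 ✗.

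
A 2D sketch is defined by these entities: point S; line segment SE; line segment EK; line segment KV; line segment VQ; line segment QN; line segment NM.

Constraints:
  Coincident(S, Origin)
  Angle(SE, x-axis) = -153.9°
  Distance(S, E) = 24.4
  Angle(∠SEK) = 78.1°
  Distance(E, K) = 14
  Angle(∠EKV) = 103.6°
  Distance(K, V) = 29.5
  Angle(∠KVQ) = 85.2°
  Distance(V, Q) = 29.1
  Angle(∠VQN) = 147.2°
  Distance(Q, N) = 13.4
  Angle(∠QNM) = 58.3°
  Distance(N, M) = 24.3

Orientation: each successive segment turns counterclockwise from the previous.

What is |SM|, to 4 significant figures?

11.10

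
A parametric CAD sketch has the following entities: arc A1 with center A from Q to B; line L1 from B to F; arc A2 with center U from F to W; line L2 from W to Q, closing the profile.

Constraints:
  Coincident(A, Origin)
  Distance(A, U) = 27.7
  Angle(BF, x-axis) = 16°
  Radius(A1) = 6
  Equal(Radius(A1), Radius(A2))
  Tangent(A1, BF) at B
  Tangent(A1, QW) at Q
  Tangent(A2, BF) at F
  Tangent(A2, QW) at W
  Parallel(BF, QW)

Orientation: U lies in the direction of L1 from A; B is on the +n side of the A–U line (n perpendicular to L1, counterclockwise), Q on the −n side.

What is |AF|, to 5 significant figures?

28.342

Tangency of A1 to both parallel lines with radius 6.0 puts B and Q at A ± 6.0·n: B = (-1.6538, 5.7676), Q = (1.6538, -5.7676). Equal radii place F and W the same way about U: F = U + 6.0·n = (24.973, 13.403), W = U − 6.0·n = (28.281, 1.8676). Then |AF| = |F − A| = 28.342.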